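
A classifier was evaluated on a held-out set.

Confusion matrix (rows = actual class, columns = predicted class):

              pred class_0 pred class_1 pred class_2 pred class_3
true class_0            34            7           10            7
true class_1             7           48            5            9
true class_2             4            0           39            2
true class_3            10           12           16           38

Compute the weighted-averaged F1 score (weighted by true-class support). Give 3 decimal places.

0.637

Per-class F1 score (2·TP/(2·TP+FP+FN)):
  class_0: TP=34, FP=7+4+10=21, FN=7+10+7=24 → 68/113 = 0.6018
  class_1: TP=48, FP=7+0+12=19, FN=7+5+9=21 → 96/136 = 0.7059
  class_2: TP=39, FP=10+5+16=31, FN=4+0+2=6 → 78/115 = 0.6783
  class_3: TP=38, FP=7+9+2=18, FN=10+12+16=38 → 76/132 = 0.5758
Weighted-F1 score = Σ (supportᵢ/N)·F1 scoreᵢ with N=248: (58/248)·0.6018 + (69/248)·0.7059 + (45/248)·0.6783 + (76/248)·0.5758 = 0.637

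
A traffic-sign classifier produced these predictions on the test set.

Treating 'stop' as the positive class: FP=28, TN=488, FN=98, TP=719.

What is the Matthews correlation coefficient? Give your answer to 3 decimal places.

MCC = (TP·TN − FP·FN) / √((TP+FP)(TP+FN)(TN+FP)(TN+FN))
Numerator = 719·488 − 28·98 = 348128
Denominator = √(747·817·516·586) = √184539770424 = 429580.9242
MCC = 348128 / 429580.9242 = 0.810

0.810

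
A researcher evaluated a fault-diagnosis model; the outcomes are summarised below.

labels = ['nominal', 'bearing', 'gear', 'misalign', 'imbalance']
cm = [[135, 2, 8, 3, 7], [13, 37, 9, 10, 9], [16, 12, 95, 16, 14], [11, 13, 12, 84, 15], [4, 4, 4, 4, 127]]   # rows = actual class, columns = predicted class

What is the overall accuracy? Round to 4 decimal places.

0.7199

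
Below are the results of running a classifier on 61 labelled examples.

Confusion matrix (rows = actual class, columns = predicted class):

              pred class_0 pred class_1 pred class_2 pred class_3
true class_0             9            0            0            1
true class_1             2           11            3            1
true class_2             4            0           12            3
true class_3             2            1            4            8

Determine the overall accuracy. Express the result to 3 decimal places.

Accuracy = trace / total = (9+11+12+8=40) / 61 = 40/61 = 0.656

0.656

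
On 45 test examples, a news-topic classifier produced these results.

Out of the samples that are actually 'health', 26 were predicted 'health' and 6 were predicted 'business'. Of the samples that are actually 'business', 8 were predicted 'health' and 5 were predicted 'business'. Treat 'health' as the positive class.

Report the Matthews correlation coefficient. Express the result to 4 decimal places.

MCC = (TP·TN − FP·FN) / √((TP+FP)(TP+FN)(TN+FP)(TN+FN))
Numerator = 26·5 − 8·6 = 82
Denominator = √(34·32·13·11) = √155584 = 394.4414
MCC = 82 / 394.4414 = 0.2079

0.2079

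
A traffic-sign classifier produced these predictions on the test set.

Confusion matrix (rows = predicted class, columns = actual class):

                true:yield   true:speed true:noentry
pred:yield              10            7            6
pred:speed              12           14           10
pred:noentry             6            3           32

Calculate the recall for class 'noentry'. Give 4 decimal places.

0.6667

recall = TP/(TP+FN).
noentry: TP=32, FN=6+10=16 → 32/48 = 0.66667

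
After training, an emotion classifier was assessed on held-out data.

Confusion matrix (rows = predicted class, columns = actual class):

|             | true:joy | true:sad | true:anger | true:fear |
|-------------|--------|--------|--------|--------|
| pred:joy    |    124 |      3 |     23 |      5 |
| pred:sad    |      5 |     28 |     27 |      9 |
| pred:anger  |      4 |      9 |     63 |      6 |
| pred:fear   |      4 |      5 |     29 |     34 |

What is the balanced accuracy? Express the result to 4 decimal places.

Balanced accuracy = mean of per-class recall.
  joy: recall = 124/137 = 0.90511
  sad: recall = 28/45 = 0.62222
  anger: recall = 63/142 = 0.44366
  fear: recall = 34/54 = 0.62963
Mean = (0.90511 + 0.62222 + 0.44366 + 0.62963) / 4 = 0.6502

0.6502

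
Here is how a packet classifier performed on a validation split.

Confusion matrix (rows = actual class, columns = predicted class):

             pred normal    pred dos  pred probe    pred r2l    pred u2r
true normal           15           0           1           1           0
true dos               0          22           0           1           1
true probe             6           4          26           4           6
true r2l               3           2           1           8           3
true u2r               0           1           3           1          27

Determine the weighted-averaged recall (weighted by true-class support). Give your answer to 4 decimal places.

0.7206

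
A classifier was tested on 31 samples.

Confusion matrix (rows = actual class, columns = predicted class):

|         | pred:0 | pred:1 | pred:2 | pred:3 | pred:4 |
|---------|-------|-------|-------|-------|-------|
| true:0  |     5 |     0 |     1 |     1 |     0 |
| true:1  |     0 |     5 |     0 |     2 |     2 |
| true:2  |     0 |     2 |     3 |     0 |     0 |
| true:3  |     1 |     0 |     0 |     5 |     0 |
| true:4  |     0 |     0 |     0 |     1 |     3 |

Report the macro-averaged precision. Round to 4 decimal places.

0.6906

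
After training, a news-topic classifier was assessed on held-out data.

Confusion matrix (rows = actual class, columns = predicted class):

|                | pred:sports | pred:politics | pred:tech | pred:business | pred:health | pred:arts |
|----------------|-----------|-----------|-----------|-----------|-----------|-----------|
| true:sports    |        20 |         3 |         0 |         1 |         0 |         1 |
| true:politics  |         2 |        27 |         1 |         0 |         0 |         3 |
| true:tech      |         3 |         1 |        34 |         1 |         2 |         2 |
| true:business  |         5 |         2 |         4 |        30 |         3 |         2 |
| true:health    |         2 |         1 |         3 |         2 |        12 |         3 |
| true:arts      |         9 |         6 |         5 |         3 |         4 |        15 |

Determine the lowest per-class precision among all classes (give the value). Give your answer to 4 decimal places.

0.4878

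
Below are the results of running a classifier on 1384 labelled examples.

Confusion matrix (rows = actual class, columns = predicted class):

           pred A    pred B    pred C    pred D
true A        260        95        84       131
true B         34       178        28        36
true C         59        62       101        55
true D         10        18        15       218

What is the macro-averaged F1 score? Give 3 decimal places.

0.536

Per-class F1 score (2·TP/(2·TP+FP+FN)):
  A: TP=260, FP=34+59+10=103, FN=95+84+131=310 → 520/933 = 0.5573
  B: TP=178, FP=95+62+18=175, FN=34+28+36=98 → 356/629 = 0.5660
  C: TP=101, FP=84+28+15=127, FN=59+62+55=176 → 202/505 = 0.4000
  D: TP=218, FP=131+36+55=222, FN=10+18+15=43 → 436/701 = 0.6220
Macro-F1 score = mean = (0.5573 + 0.5660 + 0.4000 + 0.6220) / 4 = 0.536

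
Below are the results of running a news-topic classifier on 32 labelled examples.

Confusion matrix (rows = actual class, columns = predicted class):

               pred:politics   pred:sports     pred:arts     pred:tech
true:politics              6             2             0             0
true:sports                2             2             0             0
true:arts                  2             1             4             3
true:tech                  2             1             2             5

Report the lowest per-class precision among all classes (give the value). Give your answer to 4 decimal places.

0.3333

Per-class precision (TP/(TP+FP)):
  politics: TP=6, FP=2+2+2=6 → 6/12 = 0.50000
  sports: TP=2, FP=2+1+1=4 → 2/6 = 0.33333
  arts: TP=4, FP=0+0+2=2 → 4/6 = 0.66667
  tech: TP=5, FP=0+0+3=3 → 5/8 = 0.62500
Lowest is class 'sports' with precision = 0.3333.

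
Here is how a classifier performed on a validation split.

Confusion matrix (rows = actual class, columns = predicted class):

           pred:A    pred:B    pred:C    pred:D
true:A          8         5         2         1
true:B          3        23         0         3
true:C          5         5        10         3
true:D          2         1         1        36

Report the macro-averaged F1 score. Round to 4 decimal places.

0.6559

Per-class F1 score (2·TP/(2·TP+FP+FN)):
  A: TP=8, FP=3+5+2=10, FN=5+2+1=8 → 16/34 = 0.47059
  B: TP=23, FP=5+5+1=11, FN=3+0+3=6 → 46/63 = 0.73016
  C: TP=10, FP=2+0+1=3, FN=5+5+3=13 → 20/36 = 0.55556
  D: TP=36, FP=1+3+3=7, FN=2+1+1=4 → 72/83 = 0.86747
Macro-F1 score = mean = (0.47059 + 0.73016 + 0.55556 + 0.86747) / 4 = 0.6559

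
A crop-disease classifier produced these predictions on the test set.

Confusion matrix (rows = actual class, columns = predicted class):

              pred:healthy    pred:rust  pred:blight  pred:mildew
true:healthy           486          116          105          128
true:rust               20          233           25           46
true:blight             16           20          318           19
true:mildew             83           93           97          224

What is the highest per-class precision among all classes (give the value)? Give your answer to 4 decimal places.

0.8033

Per-class precision (TP/(TP+FP)):
  healthy: TP=486, FP=20+16+83=119 → 486/605 = 0.80331
  rust: TP=233, FP=116+20+93=229 → 233/462 = 0.50433
  blight: TP=318, FP=105+25+97=227 → 318/545 = 0.58349
  mildew: TP=224, FP=128+46+19=193 → 224/417 = 0.53717
Highest is class 'healthy' with precision = 0.8033.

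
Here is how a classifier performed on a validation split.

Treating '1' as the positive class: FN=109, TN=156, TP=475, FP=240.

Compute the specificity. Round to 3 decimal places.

0.394

Specificity = TN/(TN+FP) = 156/(156+240) = 0.394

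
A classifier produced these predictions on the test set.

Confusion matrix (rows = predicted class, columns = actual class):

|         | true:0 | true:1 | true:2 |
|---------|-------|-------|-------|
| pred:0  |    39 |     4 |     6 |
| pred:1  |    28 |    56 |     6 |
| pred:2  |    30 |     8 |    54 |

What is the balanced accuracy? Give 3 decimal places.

Balanced accuracy = mean of per-class recall.
  0: recall = 39/97 = 0.4021
  1: recall = 56/68 = 0.8235
  2: recall = 54/66 = 0.8182
Mean = (0.4021 + 0.8235 + 0.8182) / 3 = 0.681

0.681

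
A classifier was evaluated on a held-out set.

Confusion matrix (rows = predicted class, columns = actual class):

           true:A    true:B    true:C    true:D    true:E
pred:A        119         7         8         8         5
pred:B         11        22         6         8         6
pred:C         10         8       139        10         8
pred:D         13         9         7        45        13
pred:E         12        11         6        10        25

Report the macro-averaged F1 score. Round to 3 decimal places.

0.585

Per-class F1 score (2·TP/(2·TP+FP+FN)):
  A: TP=119, FP=7+8+8+5=28, FN=11+10+13+12=46 → 238/312 = 0.7628
  B: TP=22, FP=11+6+8+6=31, FN=7+8+9+11=35 → 44/110 = 0.4000
  C: TP=139, FP=10+8+10+8=36, FN=8+6+7+6=27 → 278/341 = 0.8152
  D: TP=45, FP=13+9+7+13=42, FN=8+8+10+10=36 → 90/168 = 0.5357
  E: TP=25, FP=12+11+6+10=39, FN=5+6+8+13=32 → 50/121 = 0.4132
Macro-F1 score = mean = (0.7628 + 0.4000 + 0.8152 + 0.5357 + 0.4132) / 5 = 0.585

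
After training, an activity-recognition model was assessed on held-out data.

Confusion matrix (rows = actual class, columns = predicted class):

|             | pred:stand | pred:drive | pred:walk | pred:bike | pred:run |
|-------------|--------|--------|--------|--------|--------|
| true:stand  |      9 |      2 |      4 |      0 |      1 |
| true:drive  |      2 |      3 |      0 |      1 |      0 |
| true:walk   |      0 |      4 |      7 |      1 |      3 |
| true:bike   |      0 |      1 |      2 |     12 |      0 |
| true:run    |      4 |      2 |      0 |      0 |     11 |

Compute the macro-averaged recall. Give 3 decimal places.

0.595

Per-class recall (TP/(TP+FN)):
  stand: TP=9, FN=2+4+0+1=7 → 9/16 = 0.5625
  drive: TP=3, FN=2+0+1+0=3 → 3/6 = 0.5000
  walk: TP=7, FN=0+4+1+3=8 → 7/15 = 0.4667
  bike: TP=12, FN=0+1+2+0=3 → 12/15 = 0.8000
  run: TP=11, FN=4+2+0+0=6 → 11/17 = 0.6471
Macro-recall = mean = (0.5625 + 0.5000 + 0.4667 + 0.8000 + 0.6471) / 5 = 0.595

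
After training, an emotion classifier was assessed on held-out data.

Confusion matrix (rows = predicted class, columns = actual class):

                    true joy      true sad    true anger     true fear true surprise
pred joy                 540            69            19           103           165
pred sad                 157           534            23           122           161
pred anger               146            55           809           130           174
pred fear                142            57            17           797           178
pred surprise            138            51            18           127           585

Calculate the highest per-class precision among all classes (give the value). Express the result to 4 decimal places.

0.6692

Per-class precision (TP/(TP+FP)):
  joy: TP=540, FP=69+19+103+165=356 → 540/896 = 0.60268
  sad: TP=534, FP=157+23+122+161=463 → 534/997 = 0.53561
  anger: TP=809, FP=146+55+130+174=505 → 809/1314 = 0.61568
  fear: TP=797, FP=142+57+17+178=394 → 797/1191 = 0.66919
  surprise: TP=585, FP=138+51+18+127=334 → 585/919 = 0.63656
Highest is class 'fear' with precision = 0.6692.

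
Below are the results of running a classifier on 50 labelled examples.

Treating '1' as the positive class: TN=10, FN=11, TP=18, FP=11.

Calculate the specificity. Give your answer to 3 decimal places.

0.476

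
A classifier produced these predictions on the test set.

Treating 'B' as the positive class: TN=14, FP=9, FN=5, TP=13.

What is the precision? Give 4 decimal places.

0.5909

Precision = TP/(TP+FP) = 13/(13+9) = 13/22 = 0.5909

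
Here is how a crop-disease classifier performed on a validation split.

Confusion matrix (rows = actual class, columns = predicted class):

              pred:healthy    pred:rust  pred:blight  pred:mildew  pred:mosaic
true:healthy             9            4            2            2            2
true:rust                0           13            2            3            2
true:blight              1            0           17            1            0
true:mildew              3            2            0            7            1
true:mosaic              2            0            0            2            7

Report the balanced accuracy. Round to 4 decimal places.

Balanced accuracy = mean of per-class recall.
  healthy: recall = 9/19 = 0.47368
  rust: recall = 13/20 = 0.65000
  blight: recall = 17/19 = 0.89474
  mildew: recall = 7/13 = 0.53846
  mosaic: recall = 7/11 = 0.63636
Mean = (0.47368 + 0.65000 + 0.89474 + 0.53846 + 0.63636) / 5 = 0.6386

0.6386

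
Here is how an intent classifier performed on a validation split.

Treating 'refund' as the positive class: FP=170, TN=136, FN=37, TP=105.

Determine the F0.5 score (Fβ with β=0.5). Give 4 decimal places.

0.4227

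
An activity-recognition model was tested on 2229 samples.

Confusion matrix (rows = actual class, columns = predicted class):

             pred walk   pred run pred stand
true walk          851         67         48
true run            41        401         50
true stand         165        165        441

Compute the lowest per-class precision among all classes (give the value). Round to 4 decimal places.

Per-class precision (TP/(TP+FP)):
  walk: TP=851, FP=41+165=206 → 851/1057 = 0.80511
  run: TP=401, FP=67+165=232 → 401/633 = 0.63349
  stand: TP=441, FP=48+50=98 → 441/539 = 0.81818
Lowest is class 'run' with precision = 0.6335.

0.6335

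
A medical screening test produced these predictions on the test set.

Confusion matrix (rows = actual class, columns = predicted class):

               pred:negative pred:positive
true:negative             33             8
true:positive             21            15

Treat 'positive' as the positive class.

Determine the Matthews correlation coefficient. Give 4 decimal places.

MCC = (TP·TN − FP·FN) / √((TP+FP)(TP+FN)(TN+FP)(TN+FN))
Numerator = 15·33 − 8·21 = 327
Denominator = √(23·36·41·54) = √1833192 = 1353.9542
MCC = 327 / 1353.9542 = 0.2415

0.2415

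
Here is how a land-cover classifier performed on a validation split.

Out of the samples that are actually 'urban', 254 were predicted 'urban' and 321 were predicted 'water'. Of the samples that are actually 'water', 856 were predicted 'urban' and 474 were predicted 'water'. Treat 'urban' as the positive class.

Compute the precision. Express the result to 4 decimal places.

0.2288

Precision = TP/(TP+FP) = 254/(254+856) = 254/1110 = 0.2288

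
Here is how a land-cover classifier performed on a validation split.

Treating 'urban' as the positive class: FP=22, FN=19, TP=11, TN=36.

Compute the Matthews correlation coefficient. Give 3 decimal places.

MCC = (TP·TN − FP·FN) / √((TP+FP)(TP+FN)(TN+FP)(TN+FN))
Numerator = 11·36 − 22·19 = -22
Denominator = √(33·30·58·55) = √3158100 = 1777.1044
MCC = -22 / 1777.1044 = -0.012

-0.012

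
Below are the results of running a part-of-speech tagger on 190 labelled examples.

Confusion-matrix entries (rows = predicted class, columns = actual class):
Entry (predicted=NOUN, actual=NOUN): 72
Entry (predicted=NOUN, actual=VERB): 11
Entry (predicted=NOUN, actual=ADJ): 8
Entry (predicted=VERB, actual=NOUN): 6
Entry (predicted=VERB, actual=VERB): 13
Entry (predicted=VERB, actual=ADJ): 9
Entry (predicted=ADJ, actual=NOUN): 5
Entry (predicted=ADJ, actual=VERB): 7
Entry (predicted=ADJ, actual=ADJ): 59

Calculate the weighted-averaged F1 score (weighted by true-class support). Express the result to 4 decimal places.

0.7545

Per-class F1 score (2·TP/(2·TP+FP+FN)):
  NOUN: TP=72, FP=11+8=19, FN=6+5=11 → 144/174 = 0.82759
  VERB: TP=13, FP=6+9=15, FN=11+7=18 → 26/59 = 0.44068
  ADJ: TP=59, FP=5+7=12, FN=8+9=17 → 118/147 = 0.80272
Weighted-F1 score = Σ (supportᵢ/N)·F1 scoreᵢ with N=190: (83/190)·0.82759 + (31/190)·0.44068 + (76/190)·0.80272 = 0.7545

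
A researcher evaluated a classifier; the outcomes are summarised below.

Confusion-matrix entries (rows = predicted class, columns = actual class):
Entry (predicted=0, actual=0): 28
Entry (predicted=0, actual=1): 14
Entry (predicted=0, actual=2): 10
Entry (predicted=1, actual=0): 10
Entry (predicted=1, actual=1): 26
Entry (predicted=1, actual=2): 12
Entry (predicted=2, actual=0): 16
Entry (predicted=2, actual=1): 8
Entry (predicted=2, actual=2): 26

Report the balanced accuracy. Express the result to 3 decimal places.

0.534

Balanced accuracy = mean of per-class recall.
  0: recall = 28/54 = 0.5185
  1: recall = 26/48 = 0.5417
  2: recall = 26/48 = 0.5417
Mean = (0.5185 + 0.5417 + 0.5417) / 3 = 0.534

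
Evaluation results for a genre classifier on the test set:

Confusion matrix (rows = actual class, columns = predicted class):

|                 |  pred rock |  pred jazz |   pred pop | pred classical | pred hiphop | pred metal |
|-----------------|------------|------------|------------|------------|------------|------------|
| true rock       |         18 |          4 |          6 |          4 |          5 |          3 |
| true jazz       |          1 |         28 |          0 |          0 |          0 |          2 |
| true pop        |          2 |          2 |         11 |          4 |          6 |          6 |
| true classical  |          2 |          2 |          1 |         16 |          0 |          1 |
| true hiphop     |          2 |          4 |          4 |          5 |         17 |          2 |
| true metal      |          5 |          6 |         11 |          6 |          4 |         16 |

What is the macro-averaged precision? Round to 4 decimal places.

0.5106

Per-class precision (TP/(TP+FP)):
  rock: TP=18, FP=1+2+2+2+5=12 → 18/30 = 0.60000
  jazz: TP=28, FP=4+2+2+4+6=18 → 28/46 = 0.60870
  pop: TP=11, FP=6+0+1+4+11=22 → 11/33 = 0.33333
  classical: TP=16, FP=4+0+4+5+6=19 → 16/35 = 0.45714
  hiphop: TP=17, FP=5+0+6+0+4=15 → 17/32 = 0.53125
  metal: TP=16, FP=3+2+6+1+2=14 → 16/30 = 0.53333
Macro-precision = mean = (0.60000 + 0.60870 + 0.33333 + 0.45714 + 0.53125 + 0.53333) / 6 = 0.5106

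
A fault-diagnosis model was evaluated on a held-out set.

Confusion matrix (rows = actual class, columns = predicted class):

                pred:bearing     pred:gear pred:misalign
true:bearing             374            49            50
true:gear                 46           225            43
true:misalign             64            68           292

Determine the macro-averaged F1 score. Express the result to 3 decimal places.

Per-class F1 score (2·TP/(2·TP+FP+FN)):
  bearing: TP=374, FP=46+64=110, FN=49+50=99 → 748/957 = 0.7816
  gear: TP=225, FP=49+68=117, FN=46+43=89 → 450/656 = 0.6860
  misalign: TP=292, FP=50+43=93, FN=64+68=132 → 584/809 = 0.7219
Macro-F1 score = mean = (0.7816 + 0.6860 + 0.7219) / 3 = 0.730

0.730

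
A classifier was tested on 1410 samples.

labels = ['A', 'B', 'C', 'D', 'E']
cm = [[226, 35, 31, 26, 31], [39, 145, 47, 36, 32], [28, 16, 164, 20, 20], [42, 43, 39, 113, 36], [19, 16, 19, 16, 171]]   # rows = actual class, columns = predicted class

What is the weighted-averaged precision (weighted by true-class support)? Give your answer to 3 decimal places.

0.579

Per-class precision (TP/(TP+FP)):
  A: TP=226, FP=39+28+42+19=128 → 226/354 = 0.6384
  B: TP=145, FP=35+16+43+16=110 → 145/255 = 0.5686
  C: TP=164, FP=31+47+39+19=136 → 164/300 = 0.5467
  D: TP=113, FP=26+36+20+16=98 → 113/211 = 0.5355
  E: TP=171, FP=31+32+20+36=119 → 171/290 = 0.5897
Weighted-precision = Σ (supportᵢ/N)·precisionᵢ with N=1410: (349/1410)·0.6384 + (299/1410)·0.5686 + (248/1410)·0.5467 + (273/1410)·0.5355 + (241/1410)·0.5897 = 0.579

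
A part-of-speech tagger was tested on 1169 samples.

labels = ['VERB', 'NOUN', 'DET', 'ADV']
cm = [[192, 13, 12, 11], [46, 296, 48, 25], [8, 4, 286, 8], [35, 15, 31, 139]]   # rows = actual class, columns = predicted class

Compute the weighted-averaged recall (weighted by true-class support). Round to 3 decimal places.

Per-class recall (TP/(TP+FN)):
  VERB: TP=192, FN=13+12+11=36 → 192/228 = 0.8421
  NOUN: TP=296, FN=46+48+25=119 → 296/415 = 0.7133
  DET: TP=286, FN=8+4+8=20 → 286/306 = 0.9346
  ADV: TP=139, FN=35+15+31=81 → 139/220 = 0.6318
Weighted-recall = Σ (supportᵢ/N)·recallᵢ with N=1169: (228/1169)·0.8421 + (415/1169)·0.7133 + (306/1169)·0.9346 + (220/1169)·0.6318 = 0.781

0.781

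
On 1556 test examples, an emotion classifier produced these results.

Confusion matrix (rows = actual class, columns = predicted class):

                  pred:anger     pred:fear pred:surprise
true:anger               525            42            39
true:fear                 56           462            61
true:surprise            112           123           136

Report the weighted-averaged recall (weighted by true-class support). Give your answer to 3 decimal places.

Per-class recall (TP/(TP+FN)):
  anger: TP=525, FN=42+39=81 → 525/606 = 0.8663
  fear: TP=462, FN=56+61=117 → 462/579 = 0.7979
  surprise: TP=136, FN=112+123=235 → 136/371 = 0.3666
Weighted-recall = Σ (supportᵢ/N)·recallᵢ with N=1556: (606/1556)·0.8663 + (579/1556)·0.7979 + (371/1556)·0.3666 = 0.722

0.722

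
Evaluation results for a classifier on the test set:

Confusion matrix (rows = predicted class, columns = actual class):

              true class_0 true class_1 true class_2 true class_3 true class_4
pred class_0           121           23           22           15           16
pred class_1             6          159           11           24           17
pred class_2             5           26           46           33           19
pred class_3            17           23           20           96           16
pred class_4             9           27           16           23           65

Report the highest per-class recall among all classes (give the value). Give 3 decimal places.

0.766

Per-class recall (TP/(TP+FN)):
  class_0: TP=121, FN=6+5+17+9=37 → 121/158 = 0.7658
  class_1: TP=159, FN=23+26+23+27=99 → 159/258 = 0.6163
  class_2: TP=46, FN=22+11+20+16=69 → 46/115 = 0.4000
  class_3: TP=96, FN=15+24+33+23=95 → 96/191 = 0.5026
  class_4: TP=65, FN=16+17+19+16=68 → 65/133 = 0.4887
Highest is class 'class_0' with recall = 0.766.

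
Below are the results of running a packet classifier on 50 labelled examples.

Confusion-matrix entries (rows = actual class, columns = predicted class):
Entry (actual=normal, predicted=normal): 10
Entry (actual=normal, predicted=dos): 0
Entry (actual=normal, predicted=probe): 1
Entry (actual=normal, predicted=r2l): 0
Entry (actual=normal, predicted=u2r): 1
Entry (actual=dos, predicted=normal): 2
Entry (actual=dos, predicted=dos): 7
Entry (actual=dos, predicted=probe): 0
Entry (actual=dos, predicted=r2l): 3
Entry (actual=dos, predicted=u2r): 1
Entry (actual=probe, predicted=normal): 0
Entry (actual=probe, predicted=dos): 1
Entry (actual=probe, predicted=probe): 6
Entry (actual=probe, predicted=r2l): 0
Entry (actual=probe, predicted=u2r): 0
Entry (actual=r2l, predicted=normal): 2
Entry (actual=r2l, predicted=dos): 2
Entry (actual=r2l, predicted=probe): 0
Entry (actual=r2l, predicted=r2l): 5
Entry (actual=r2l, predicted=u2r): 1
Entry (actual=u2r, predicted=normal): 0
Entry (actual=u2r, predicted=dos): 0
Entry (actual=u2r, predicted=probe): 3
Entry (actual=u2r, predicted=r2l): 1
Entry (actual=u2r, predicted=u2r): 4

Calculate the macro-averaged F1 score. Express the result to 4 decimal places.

Per-class F1 score (2·TP/(2·TP+FP+FN)):
  normal: TP=10, FP=2+0+2+0=4, FN=0+1+0+1=2 → 20/26 = 0.76923
  dos: TP=7, FP=0+1+2+0=3, FN=2+0+3+1=6 → 14/23 = 0.60870
  probe: TP=6, FP=1+0+0+3=4, FN=0+1+0+0=1 → 12/17 = 0.70588
  r2l: TP=5, FP=0+3+0+1=4, FN=2+2+0+1=5 → 10/19 = 0.52632
  u2r: TP=4, FP=1+1+0+1=3, FN=0+0+3+1=4 → 8/15 = 0.53333
Macro-F1 score = mean = (0.76923 + 0.60870 + 0.70588 + 0.52632 + 0.53333) / 5 = 0.6287

0.6287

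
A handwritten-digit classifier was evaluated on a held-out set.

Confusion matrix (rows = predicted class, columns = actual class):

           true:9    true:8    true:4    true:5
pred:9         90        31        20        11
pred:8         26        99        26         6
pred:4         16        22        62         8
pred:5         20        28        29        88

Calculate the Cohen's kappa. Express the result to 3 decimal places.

0.443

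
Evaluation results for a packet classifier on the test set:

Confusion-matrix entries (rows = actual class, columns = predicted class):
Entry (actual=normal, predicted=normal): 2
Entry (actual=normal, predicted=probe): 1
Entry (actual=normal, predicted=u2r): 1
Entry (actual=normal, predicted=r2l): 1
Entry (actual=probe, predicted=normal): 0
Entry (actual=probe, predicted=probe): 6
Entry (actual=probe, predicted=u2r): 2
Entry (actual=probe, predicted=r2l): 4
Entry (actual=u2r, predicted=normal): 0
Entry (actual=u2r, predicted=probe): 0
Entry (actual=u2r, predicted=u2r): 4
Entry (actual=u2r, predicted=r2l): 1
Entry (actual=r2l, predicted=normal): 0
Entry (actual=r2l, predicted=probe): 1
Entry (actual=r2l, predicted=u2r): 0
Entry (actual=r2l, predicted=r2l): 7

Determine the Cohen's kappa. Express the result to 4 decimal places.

Observed agreement pₒ = trace/N = 19/30 = 0.63333
Expected agreement pₑ = Σ (rowᵢ·colᵢ)/N² = (5·2 + 12·8 + 5·7 + 8·13)/30² = 0.27222
κ = (pₒ − pₑ)/(1 − pₑ) = (0.63333 − 0.27222)/(1 − 0.27222) = 0.4962

0.4962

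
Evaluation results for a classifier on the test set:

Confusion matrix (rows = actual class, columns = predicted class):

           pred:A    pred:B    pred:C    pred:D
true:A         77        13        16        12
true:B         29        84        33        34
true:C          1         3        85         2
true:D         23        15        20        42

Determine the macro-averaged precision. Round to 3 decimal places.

Per-class precision (TP/(TP+FP)):
  A: TP=77, FP=29+1+23=53 → 77/130 = 0.5923
  B: TP=84, FP=13+3+15=31 → 84/115 = 0.7304
  C: TP=85, FP=16+33+20=69 → 85/154 = 0.5519
  D: TP=42, FP=12+34+2=48 → 42/90 = 0.4667
Macro-precision = mean = (0.5923 + 0.7304 + 0.5519 + 0.4667) / 4 = 0.585

0.585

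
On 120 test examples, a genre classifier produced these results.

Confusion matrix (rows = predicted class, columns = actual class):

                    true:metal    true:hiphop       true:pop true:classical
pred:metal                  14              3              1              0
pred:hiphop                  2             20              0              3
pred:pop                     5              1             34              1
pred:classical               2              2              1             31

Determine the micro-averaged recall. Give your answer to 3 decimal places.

Micro-averaging pools counts across classes: ΣTP=99, ΣFP=21, ΣFN=21.
Micro-recall = TP/(TP+FN) on pooled counts = 0.825 (equals overall accuracy in single-label multiclass).

0.825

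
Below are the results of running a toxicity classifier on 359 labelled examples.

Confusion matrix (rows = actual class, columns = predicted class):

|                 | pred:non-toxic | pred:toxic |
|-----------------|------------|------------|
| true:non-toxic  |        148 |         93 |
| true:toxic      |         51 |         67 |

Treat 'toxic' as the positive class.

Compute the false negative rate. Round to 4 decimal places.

FNR = FN/(FN+TP) = 51/(51+67) = 0.4322

0.4322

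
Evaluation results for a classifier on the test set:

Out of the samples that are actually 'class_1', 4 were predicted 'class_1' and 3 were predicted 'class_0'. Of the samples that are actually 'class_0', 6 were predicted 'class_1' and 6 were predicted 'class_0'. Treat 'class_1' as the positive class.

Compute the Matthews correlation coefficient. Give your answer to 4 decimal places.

0.0690

MCC = (TP·TN − FP·FN) / √((TP+FP)(TP+FN)(TN+FP)(TN+FN))
Numerator = 4·6 − 6·3 = 6
Denominator = √(10·7·12·9) = √7560 = 86.9483
MCC = 6 / 86.9483 = 0.0690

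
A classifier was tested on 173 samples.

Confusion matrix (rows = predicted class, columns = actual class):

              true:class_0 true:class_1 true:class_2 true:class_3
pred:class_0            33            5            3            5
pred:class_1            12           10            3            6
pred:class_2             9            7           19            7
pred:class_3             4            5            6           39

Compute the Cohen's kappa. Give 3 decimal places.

0.435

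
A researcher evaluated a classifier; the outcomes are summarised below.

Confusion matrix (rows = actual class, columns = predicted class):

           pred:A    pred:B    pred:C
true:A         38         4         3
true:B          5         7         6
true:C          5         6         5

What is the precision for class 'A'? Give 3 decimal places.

0.792

precision = TP/(TP+FP).
A: TP=38, FP=5+5=10 → 38/48 = 0.7917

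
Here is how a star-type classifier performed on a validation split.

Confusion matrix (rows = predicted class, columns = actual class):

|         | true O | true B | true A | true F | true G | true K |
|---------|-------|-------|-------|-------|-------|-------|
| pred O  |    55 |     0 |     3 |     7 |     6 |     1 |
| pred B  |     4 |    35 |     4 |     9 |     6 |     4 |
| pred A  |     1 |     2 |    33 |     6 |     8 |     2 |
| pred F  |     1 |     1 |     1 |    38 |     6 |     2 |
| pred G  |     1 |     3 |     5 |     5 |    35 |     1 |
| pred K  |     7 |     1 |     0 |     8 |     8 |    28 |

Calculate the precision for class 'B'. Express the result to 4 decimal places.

Treat 'B' as positive and all other classes as negative.
precision = TP/(TP+FP).
B: TP=35, FP=4+4+9+6+4=27 → 35/62 = 0.56452

0.5645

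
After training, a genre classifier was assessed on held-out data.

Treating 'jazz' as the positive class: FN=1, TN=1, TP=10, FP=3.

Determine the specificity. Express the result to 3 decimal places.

Specificity = TN/(TN+FP) = 1/(1+3) = 0.250

0.250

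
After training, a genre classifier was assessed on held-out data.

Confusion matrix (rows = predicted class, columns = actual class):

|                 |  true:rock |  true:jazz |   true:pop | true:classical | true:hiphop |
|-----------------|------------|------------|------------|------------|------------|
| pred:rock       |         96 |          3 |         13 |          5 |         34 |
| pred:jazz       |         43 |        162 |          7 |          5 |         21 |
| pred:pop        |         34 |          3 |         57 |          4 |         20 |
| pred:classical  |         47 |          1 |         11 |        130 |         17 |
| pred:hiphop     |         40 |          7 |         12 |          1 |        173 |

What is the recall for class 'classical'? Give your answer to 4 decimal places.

0.8966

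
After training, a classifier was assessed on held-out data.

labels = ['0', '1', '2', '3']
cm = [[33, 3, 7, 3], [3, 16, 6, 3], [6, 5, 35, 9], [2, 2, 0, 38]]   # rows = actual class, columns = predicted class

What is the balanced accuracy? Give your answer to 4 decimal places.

Balanced accuracy = mean of per-class recall.
  0: recall = 33/46 = 0.71739
  1: recall = 16/28 = 0.57143
  2: recall = 35/55 = 0.63636
  3: recall = 38/42 = 0.90476
Mean = (0.71739 + 0.57143 + 0.63636 + 0.90476) / 4 = 0.7075

0.7075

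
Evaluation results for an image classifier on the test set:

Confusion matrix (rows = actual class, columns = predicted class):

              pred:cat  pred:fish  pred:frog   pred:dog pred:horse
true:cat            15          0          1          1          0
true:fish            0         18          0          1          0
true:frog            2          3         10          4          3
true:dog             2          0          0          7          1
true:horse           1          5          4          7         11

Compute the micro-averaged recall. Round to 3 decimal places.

Micro-averaging pools counts across classes: ΣTP=61, ΣFP=35, ΣFN=35.
Micro-recall = TP/(TP+FN) on pooled counts = 0.635 (equals overall accuracy in single-label multiclass).

0.635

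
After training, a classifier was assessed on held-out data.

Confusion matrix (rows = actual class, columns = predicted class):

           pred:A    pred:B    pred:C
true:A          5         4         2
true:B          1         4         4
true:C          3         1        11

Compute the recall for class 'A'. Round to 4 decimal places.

Treat 'A' as positive and all other classes as negative.
recall = TP/(TP+FN).
A: TP=5, FN=4+2=6 → 5/11 = 0.45455

0.4545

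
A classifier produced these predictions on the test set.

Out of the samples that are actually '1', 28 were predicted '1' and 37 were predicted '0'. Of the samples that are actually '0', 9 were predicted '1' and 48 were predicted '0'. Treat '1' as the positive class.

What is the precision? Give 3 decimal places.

0.757

Precision = TP/(TP+FP) = 28/(28+9) = 28/37 = 0.757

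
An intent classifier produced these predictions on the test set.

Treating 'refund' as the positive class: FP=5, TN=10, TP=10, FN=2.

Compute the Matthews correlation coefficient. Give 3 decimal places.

0.500

MCC = (TP·TN − FP·FN) / √((TP+FP)(TP+FN)(TN+FP)(TN+FN))
Numerator = 10·10 − 5·2 = 90
Denominator = √(15·12·15·12) = √32400 = 180.0000
MCC = 90 / 180.0000 = 0.500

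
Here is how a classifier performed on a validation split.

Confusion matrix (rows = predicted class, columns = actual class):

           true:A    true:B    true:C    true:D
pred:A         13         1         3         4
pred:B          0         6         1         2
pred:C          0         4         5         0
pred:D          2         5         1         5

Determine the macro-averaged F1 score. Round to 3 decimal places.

Per-class F1 score (2·TP/(2·TP+FP+FN)):
  A: TP=13, FP=1+3+4=8, FN=0+0+2=2 → 26/36 = 0.7222
  B: TP=6, FP=0+1+2=3, FN=1+4+5=10 → 12/25 = 0.4800
  C: TP=5, FP=0+4+0=4, FN=3+1+1=5 → 10/19 = 0.5263
  D: TP=5, FP=2+5+1=8, FN=4+2+0=6 → 10/24 = 0.4167
Macro-F1 score = mean = (0.7222 + 0.4800 + 0.5263 + 0.4167) / 4 = 0.536

0.536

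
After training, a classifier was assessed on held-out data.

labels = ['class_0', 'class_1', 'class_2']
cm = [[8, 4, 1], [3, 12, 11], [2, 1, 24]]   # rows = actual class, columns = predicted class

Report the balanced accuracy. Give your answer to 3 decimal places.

Balanced accuracy = mean of per-class recall.
  class_0: recall = 8/13 = 0.6154
  class_1: recall = 12/26 = 0.4615
  class_2: recall = 24/27 = 0.8889
Mean = (0.6154 + 0.4615 + 0.8889) / 3 = 0.655

0.655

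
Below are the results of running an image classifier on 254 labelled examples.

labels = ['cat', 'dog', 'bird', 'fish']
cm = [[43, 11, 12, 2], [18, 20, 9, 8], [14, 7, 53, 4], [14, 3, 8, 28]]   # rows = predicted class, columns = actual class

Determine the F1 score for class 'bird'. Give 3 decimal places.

F1 score = 2·TP/(2·TP+FP+FN).
bird: TP=53, FP=14+7+4=25, FN=12+9+8=29 → 106/160 = 0.6625

0.663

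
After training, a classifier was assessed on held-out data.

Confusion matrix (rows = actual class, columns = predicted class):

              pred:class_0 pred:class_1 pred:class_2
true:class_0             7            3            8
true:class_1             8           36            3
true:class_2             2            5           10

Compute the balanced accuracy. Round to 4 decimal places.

Balanced accuracy = mean of per-class recall.
  class_0: recall = 7/18 = 0.38889
  class_1: recall = 36/47 = 0.76596
  class_2: recall = 10/17 = 0.58824
Mean = (0.38889 + 0.76596 + 0.58824) / 3 = 0.5810

0.5810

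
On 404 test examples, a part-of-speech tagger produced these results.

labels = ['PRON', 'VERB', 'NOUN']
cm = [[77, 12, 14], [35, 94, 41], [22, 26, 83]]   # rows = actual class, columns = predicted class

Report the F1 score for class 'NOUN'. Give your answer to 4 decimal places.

Take TP from the diagonal, FP from the rest of the 'NOUN' prediction marginal, FN from the rest of the 'NOUN' actual marginal.
F1 score = 2·TP/(2·TP+FP+FN).
NOUN: TP=83, FP=14+41=55, FN=22+26=48 → 166/269 = 0.61710

0.6171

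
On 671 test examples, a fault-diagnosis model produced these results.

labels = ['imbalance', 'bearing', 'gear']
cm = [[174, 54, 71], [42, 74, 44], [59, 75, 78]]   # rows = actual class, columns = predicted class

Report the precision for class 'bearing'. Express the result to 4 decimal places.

0.3645

Take TP from the diagonal, FP from the rest of the 'bearing' prediction marginal, FN from the rest of the 'bearing' actual marginal.
precision = TP/(TP+FP).
bearing: TP=74, FP=54+75=129 → 74/203 = 0.36453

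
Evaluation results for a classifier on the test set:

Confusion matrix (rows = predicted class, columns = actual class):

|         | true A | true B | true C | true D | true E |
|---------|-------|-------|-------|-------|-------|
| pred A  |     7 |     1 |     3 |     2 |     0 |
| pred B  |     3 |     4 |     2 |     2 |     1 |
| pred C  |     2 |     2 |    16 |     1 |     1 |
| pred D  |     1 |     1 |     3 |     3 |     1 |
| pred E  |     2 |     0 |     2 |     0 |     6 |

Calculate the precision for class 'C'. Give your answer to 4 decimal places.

0.7273

Take TP from the diagonal, FP from the rest of the 'C' prediction marginal, FN from the rest of the 'C' actual marginal.
precision = TP/(TP+FP).
C: TP=16, FP=2+2+1+1=6 → 16/22 = 0.72727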